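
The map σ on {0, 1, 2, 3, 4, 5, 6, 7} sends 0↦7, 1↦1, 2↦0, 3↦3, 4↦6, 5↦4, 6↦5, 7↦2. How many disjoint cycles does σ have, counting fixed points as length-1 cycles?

Cycle decomposition: (0 7 2) (1) (3) (4 6 5).
4 cycles.

4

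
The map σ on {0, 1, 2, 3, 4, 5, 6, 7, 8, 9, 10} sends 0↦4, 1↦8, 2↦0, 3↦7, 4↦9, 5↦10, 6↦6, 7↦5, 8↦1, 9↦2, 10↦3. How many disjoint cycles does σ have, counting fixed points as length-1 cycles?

Cycle decomposition: (0 4 9 2) (1 8) (3 7 5 10) (6).
4 cycles.

4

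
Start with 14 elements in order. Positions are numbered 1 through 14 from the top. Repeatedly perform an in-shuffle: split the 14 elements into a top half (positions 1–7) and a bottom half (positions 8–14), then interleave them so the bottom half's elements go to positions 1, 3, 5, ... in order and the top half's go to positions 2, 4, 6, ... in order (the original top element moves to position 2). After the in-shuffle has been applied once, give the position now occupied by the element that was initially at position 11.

Track the element's position through each in-shuffle:
11 → 7

7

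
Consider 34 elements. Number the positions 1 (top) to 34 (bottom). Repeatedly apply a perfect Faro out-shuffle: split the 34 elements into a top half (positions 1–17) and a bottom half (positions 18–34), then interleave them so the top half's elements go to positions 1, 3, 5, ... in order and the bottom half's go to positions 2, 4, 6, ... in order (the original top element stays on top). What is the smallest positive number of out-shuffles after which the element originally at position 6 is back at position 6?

Follow position 6 under repeated out-shuffles:
6 → 11 → 21 → 8 → 15 → 29 → 24 → 14 → 27 → 20 → 6
It first returns after 10 out-shuffles.

10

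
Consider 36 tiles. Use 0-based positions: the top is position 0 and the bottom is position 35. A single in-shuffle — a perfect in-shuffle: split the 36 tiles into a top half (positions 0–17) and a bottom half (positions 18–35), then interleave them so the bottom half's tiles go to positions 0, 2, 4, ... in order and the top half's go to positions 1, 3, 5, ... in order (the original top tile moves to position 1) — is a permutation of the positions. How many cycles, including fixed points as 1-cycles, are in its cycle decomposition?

1

Trace each unvisited position around until it returns:
(0 1 3 7 15 31 ... len 36)
1 cycle in total.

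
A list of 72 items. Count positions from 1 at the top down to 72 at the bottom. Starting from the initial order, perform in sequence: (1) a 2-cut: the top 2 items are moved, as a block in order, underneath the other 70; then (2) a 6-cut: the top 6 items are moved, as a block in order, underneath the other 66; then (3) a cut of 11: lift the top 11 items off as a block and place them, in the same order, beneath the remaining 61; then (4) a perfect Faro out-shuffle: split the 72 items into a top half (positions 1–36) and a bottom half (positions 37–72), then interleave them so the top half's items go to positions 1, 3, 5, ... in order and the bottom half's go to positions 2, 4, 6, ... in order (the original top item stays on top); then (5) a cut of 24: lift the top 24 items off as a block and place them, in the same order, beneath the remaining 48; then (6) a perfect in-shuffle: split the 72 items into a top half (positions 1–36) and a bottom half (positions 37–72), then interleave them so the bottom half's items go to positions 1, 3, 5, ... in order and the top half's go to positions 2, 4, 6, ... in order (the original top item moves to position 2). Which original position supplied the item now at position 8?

Undo the operations in reverse order, starting from position 8:
  undo op 6 (in-shuffle, from top half): 8 ← 4
  undo op 5 (cut 24): 4 ← 28
  undo op 4 (out-shuffle, from bottom half): 28 ← 50
  undo op 3 (cut 11): 50 ← 61
  undo op 2 (cut 6): 61 ← 67
  undo op 1 (cut 2): 67 ← 69
So the item at position 8 came from original position 69.

69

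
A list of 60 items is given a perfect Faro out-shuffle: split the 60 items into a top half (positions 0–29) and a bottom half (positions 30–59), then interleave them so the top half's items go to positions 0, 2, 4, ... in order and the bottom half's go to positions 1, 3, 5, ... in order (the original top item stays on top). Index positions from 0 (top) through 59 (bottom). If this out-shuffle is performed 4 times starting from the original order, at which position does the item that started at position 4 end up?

5

Track the item's position through each out-shuffle:
4 → 8 → 16 → 32 → 5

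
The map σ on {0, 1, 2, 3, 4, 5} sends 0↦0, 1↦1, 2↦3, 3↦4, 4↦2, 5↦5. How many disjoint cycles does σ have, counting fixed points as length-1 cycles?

4

Cycle decomposition: (0) (1) (2 3 4) (5).
4 cycles.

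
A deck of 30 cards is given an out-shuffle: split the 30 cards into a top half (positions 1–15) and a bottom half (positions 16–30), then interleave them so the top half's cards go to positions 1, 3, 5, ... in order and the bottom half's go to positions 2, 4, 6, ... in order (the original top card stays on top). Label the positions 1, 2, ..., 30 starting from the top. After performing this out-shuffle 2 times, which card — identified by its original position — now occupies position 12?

Work backwards from position 12, undoing one out-shuffle at a time:
12 ← 21 ← 11
So the card now at position 12 started at position 11.

11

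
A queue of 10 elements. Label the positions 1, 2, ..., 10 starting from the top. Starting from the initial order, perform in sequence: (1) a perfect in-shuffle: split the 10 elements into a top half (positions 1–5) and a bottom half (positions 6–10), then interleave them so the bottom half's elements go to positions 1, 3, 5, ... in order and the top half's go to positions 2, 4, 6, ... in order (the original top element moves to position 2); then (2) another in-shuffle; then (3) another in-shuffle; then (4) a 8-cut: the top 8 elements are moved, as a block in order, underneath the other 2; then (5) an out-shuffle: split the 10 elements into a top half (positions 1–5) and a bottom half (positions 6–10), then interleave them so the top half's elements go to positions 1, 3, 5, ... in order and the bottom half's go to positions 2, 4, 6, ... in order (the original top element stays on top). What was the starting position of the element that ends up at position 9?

Undo the operations in reverse order, starting from position 9:
  undo op 5 (out-shuffle, from top half): 9 ← 5
  undo op 4 (cut 8): 5 ← 3
  undo op 3 (in-shuffle, from bottom half): 3 ← 7
  undo op 2 (in-shuffle, from bottom half): 7 ← 9
  undo op 1 (in-shuffle, from bottom half): 9 ← 10
So the element at position 9 came from original position 10.

10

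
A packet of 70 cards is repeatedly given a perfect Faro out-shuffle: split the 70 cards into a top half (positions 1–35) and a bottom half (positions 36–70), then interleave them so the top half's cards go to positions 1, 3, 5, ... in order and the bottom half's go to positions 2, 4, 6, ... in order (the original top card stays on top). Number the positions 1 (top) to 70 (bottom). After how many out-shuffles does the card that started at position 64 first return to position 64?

Follow position 64 under repeated out-shuffles:
64 → 58 → 46 → 22 → 43 → 16 → 31 → 61 → 52 → 34 → 67 → 64
It first returns after 11 out-shuffles.

11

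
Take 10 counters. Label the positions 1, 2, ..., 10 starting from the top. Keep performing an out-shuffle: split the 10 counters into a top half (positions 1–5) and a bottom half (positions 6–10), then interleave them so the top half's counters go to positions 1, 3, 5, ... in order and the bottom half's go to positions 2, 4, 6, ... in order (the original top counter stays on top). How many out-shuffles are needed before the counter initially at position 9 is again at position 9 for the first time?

6

Follow position 9 under repeated out-shuffles:
9 → 8 → 6 → 2 → 3 → 5 → 9
It first returns after 6 out-shuffles.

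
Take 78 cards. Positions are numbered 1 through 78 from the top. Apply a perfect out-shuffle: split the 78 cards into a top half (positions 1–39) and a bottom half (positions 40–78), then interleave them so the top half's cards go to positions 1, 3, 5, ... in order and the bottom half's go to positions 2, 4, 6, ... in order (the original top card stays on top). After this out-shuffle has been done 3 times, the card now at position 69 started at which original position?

Work backwards from position 69, undoing one out-shuffle at a time:
69 ← 35 ← 18 ← 48
So the card now at position 69 started at position 48.

48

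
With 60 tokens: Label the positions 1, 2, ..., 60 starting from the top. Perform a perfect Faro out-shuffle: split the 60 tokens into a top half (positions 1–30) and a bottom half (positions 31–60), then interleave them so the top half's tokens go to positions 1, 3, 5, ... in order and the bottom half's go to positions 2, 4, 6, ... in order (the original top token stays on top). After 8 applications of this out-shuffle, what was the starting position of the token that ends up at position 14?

Work backwards from position 14, undoing one out-shuffle at a time:
14 ← 37 ← 19 ← 10 ← 35 ← 18 ← 39 ← 20 ← 40
So the token now at position 14 started at position 40.

40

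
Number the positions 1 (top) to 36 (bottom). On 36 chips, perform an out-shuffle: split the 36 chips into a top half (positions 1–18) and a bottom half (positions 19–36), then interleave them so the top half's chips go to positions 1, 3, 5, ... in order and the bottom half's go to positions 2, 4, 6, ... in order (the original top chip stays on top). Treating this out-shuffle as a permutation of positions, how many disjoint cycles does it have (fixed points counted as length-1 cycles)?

Trace each unvisited position around until it returns:
(1) (2 3 5 9 17 33 ... len 12) (4 7 13 25 14 27 ... len 12) (6 11 21) (8 15 29 22) (16 31 26) (36)
7 cycles in total.

7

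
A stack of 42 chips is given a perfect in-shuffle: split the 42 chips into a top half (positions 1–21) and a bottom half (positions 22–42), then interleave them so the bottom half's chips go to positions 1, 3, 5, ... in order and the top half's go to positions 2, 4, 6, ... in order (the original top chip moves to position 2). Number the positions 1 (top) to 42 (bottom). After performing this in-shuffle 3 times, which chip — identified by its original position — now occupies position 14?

34

Work backwards from position 14, undoing one in-shuffle at a time:
14 ← 7 ← 25 ← 34
So the chip now at position 14 started at position 34.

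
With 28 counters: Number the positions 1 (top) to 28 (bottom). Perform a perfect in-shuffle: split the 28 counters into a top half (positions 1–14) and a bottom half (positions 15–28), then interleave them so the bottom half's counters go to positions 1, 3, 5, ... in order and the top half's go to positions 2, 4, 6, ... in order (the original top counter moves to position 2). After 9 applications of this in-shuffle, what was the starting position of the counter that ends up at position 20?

Work backwards from position 20, undoing one in-shuffle at a time:
20 ← 10 ← 5 ← 17 ← 23 ← 26 ← 13 ← 21 ← 25 ← 27
So the counter now at position 20 started at position 27.

27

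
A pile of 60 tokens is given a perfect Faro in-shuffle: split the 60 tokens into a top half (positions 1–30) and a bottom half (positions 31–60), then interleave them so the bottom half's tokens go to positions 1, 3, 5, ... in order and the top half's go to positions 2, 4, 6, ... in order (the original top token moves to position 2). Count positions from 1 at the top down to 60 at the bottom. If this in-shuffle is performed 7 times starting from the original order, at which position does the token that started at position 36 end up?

33

Track the token's position through each in-shuffle:
36 → 11 → 22 → 44 → 27 → 54 → 47 → 33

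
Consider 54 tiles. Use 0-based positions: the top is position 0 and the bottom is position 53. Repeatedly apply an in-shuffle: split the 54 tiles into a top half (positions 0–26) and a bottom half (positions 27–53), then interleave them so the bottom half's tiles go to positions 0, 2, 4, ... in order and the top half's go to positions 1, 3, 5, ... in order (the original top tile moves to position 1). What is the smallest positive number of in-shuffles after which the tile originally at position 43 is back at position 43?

4

Follow position 43 under repeated in-shuffles:
43 → 32 → 10 → 21 → 43
It first returns after 4 in-shuffles.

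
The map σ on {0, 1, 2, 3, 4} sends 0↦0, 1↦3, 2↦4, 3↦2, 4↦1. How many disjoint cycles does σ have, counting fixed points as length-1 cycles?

2

Cycle decomposition: (0) (1 3 2 4).
2 cycles.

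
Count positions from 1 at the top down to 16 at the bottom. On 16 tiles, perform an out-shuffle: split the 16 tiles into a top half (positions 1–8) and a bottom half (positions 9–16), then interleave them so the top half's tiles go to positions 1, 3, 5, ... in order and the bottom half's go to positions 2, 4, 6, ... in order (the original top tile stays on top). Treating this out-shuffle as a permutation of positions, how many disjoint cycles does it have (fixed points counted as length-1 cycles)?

Trace each unvisited position around until it returns:
(1) (2 3 5 9) (4 7 13 10) (6 11) (8 15 14 12) (16)
6 cycles in total.

6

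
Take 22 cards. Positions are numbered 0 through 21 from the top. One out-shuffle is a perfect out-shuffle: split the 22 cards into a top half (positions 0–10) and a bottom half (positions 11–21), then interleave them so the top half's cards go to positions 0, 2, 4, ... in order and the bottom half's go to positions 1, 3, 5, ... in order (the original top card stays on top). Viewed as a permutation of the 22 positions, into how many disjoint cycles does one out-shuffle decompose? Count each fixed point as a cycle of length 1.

7

Trace each unvisited position around until it returns:
(0) (1 2 4 8 16 11) (3 6 12) (5 10 20 19 17 13) (7 14) (9 18 15) (21)
7 cycles in total.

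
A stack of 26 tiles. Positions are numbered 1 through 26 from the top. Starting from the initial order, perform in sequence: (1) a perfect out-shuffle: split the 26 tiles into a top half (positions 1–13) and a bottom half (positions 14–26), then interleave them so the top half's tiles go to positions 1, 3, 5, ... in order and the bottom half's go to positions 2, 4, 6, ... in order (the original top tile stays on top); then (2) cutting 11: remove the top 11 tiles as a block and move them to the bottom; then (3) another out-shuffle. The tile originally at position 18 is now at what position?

24

Track the tile from position 18 forward through each operation:
  after op 1 (out-shuffle): 18 → 10
  after op 2 (cut 11): 10 → 25
  after op 3 (out-shuffle): 25 → 24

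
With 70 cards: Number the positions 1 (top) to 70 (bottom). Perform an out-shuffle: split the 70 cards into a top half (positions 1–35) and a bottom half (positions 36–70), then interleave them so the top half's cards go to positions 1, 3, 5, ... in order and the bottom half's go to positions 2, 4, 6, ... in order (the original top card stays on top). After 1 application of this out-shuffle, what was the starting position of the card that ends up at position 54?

62

Work backwards from position 54, undoing one out-shuffle at a time:
54 ← 62
So the card now at position 54 started at position 62.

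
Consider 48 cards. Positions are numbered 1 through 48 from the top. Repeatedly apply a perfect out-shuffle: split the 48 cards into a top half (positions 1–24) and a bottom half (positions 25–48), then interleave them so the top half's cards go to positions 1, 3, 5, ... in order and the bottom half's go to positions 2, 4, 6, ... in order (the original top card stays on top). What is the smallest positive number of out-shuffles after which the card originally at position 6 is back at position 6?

23

Follow position 6 under repeated out-shuffles:
6 → 11 → 21 → 41 → 34 → 20 → 39 → 30 → ... → 6 (length 23)
It first returns after 23 out-shuffles.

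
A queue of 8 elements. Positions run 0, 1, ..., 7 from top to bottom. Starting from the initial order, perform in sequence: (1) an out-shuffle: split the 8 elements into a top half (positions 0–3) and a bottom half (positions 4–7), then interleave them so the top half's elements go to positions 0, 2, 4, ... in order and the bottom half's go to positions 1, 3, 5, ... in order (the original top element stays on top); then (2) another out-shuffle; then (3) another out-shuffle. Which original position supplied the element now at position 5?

Undo the operations in reverse order, starting from position 5:
  undo op 3 (out-shuffle, from bottom half): 5 ← 6
  undo op 2 (out-shuffle, from top half): 6 ← 3
  undo op 1 (out-shuffle, from bottom half): 3 ← 5
So the element at position 5 came from original position 5.

5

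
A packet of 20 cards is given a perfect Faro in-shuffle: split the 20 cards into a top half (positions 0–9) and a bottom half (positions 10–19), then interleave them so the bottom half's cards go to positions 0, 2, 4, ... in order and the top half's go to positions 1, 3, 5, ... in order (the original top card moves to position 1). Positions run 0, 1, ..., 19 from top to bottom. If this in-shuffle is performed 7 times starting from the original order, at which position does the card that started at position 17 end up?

14

Track the card's position through each in-shuffle:
17 → 14 → 8 → 17 → 14 → 8 → 17 → 14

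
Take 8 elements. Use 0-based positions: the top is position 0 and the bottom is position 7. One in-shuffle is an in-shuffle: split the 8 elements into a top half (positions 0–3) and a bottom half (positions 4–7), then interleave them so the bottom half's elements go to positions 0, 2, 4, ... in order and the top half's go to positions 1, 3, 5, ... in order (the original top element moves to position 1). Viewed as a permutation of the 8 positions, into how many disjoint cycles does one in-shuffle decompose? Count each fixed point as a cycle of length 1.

Trace each unvisited position around until it returns:
(0 1 3 7 6 4) (2 5)
2 cycles in total.

2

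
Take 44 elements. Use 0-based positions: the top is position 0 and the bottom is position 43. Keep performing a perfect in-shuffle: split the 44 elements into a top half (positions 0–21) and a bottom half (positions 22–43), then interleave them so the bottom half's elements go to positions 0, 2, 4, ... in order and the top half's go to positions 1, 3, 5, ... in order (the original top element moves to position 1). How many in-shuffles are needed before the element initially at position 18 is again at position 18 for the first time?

Follow position 18 under repeated in-shuffles:
18 → 37 → 30 → 16 → 33 → 22 → 0 → 1 → 3 → 7 → 15 → 31 → 18
It first returns after 12 in-shuffles.

12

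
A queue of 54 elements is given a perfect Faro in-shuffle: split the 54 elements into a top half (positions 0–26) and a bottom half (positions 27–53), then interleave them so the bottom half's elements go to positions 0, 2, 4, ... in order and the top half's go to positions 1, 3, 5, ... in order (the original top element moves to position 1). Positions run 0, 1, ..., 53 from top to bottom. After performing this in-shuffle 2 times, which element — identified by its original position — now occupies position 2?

Work backwards from position 2, undoing one in-shuffle at a time:
2 ← 28 ← 41
So the element now at position 2 started at position 41.

41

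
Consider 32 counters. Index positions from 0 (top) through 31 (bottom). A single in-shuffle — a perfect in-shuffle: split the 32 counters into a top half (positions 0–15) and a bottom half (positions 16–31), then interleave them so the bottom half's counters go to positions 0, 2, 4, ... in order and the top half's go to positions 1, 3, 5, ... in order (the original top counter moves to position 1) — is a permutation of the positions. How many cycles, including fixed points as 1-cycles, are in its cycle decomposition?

4

Trace each unvisited position around until it returns:
(0 1 3 7 15 31 30 28 24 16) (2 5 11 23 14 29 26 20 8 17) (4 9 19 6 13 27 22 12 25 18) (10 21)
4 cycles in total.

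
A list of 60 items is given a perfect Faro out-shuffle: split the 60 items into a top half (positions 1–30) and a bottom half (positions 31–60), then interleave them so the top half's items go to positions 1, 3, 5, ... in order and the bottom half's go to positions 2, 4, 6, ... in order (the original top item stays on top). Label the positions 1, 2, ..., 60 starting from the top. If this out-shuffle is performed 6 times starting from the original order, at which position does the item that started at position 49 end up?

Track the item's position through each out-shuffle:
49 → 38 → 16 → 31 → 2 → 3 → 5

5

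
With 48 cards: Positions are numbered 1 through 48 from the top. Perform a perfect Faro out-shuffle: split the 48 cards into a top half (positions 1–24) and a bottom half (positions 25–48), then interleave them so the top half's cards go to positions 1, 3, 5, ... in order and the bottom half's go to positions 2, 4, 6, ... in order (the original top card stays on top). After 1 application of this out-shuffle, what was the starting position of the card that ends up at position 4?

Work backwards from position 4, undoing one out-shuffle at a time:
4 ← 26
So the card now at position 4 started at position 26.

26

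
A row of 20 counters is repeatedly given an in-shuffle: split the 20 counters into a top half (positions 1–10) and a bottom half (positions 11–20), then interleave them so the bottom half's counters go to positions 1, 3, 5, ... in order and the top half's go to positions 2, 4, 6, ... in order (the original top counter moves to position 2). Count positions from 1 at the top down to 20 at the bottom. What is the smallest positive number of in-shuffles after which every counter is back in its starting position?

6

The in-shuffle permutes the 20 positions with cycle lengths [2, 3, 3, 6, 6].
Every counter is home exactly when every cycle has completed a whole number of laps, i.e. after lcm(2, 3, 6) = 6 in-shuffles.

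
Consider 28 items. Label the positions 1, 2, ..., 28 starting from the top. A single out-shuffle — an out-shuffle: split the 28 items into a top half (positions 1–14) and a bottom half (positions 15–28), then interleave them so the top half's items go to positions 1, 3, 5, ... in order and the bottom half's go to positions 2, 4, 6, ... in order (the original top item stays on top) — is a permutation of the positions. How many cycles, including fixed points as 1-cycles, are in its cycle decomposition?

5

Trace each unvisited position around until it returns:
(1) (2 3 5 9 17 6 ... len 18) (4 7 13 25 22 16) (10 19) (28)
5 cycles in total.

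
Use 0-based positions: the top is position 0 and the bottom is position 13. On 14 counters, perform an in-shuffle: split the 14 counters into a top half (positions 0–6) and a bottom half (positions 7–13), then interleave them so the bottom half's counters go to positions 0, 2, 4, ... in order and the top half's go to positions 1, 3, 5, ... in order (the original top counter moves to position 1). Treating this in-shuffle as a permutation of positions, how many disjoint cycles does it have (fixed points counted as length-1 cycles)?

Trace each unvisited position around until it returns:
(0 1 3 7) (2 5 11 8) (4 9) (6 13 12 10)
4 cycles in total.

4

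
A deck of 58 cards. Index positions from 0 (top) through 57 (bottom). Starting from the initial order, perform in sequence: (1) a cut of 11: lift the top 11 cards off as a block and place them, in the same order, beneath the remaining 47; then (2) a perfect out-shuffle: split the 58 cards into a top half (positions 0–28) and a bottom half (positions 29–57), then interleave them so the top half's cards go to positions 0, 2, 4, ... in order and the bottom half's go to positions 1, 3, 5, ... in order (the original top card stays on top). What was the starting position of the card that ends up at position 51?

Undo the operations in reverse order, starting from position 51:
  undo op 2 (out-shuffle, from bottom half): 51 ← 54
  undo op 1 (cut 11): 54 ← 7
So the card at position 51 came from original position 7.

7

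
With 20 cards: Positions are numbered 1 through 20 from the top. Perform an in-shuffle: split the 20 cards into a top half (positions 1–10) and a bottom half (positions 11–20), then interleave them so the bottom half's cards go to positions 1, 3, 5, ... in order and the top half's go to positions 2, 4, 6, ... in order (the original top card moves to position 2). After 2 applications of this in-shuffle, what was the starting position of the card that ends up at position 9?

18

Work backwards from position 9, undoing one in-shuffle at a time:
9 ← 15 ← 18
So the card now at position 9 started at position 18.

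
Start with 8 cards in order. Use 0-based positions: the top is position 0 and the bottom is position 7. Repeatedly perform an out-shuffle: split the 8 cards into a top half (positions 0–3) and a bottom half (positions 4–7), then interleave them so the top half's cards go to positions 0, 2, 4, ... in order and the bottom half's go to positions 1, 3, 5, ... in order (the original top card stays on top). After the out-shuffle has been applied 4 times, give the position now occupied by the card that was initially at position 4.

Track the card's position through each out-shuffle:
4 → 1 → 2 → 4 → 1

1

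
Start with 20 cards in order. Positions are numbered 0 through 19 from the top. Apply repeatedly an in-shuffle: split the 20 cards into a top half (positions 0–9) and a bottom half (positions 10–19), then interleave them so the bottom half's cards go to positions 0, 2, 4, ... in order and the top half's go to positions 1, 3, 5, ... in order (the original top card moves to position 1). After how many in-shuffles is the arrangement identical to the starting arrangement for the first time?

6

The in-shuffle permutes the 20 positions with cycle lengths [2, 3, 3, 6, 6].
Every card is home exactly when every cycle has completed a whole number of laps, i.e. after lcm(2, 3, 6) = 6 in-shuffles.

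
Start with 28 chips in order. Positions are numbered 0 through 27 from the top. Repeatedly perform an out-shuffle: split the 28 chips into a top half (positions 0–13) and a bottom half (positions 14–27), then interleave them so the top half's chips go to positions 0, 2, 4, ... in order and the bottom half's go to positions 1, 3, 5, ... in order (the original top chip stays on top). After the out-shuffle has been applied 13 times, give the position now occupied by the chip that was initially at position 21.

Track position through each out-shuffle: 21 → 15 → 3 → 6 → 12 → ... (continuing for 13 shuffles total) → 15.

15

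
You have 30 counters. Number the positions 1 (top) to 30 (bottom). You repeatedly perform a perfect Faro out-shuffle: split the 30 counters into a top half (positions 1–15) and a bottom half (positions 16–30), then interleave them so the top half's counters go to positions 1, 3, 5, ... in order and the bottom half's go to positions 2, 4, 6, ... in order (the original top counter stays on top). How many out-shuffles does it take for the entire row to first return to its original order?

The out-shuffle permutes the 30 positions with cycle lengths [1, 1, 28].
Every counter is home exactly when every cycle has completed a whole number of laps, i.e. after lcm(1, 28) = 28 out-shuffles.

28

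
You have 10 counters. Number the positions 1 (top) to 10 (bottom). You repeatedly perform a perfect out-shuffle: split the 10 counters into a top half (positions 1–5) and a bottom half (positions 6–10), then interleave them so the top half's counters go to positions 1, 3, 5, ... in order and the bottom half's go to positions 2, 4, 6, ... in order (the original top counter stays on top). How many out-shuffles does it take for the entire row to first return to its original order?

The out-shuffle permutes the 10 positions with cycle lengths [1, 1, 2, 6].
Every counter is home exactly when every cycle has completed a whole number of laps, i.e. after lcm(1, 2, 6) = 6 out-shuffles.

6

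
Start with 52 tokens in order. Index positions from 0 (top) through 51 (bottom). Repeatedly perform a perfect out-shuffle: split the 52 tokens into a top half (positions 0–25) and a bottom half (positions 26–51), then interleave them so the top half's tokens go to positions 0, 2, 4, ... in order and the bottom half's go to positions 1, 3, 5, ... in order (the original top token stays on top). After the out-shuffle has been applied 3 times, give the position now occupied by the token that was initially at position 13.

Track the token's position through each out-shuffle:
13 → 26 → 1 → 2

2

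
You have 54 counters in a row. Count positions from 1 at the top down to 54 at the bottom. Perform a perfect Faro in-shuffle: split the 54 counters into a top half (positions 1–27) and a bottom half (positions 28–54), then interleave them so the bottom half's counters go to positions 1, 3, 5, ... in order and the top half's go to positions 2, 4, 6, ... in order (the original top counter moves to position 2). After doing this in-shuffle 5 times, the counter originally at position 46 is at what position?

Track the counter's position through each in-shuffle:
46 → 37 → 19 → 38 → 21 → 42

42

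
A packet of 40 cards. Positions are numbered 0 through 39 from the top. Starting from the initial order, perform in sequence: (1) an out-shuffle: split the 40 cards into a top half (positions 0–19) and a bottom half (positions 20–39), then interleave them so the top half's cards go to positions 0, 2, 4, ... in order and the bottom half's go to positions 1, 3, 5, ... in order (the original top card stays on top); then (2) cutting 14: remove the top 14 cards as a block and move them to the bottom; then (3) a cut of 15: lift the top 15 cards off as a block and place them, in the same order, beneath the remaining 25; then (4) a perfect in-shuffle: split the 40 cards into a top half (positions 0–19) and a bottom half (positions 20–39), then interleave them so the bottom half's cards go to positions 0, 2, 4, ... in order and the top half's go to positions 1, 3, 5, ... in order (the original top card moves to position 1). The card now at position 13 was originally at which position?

37

Undo the operations in reverse order, starting from position 13:
  undo op 4 (in-shuffle, from top half): 13 ← 6
  undo op 3 (cut 15): 6 ← 21
  undo op 2 (cut 14): 21 ← 35
  undo op 1 (out-shuffle, from bottom half): 35 ← 37
So the card at position 13 came from original position 37.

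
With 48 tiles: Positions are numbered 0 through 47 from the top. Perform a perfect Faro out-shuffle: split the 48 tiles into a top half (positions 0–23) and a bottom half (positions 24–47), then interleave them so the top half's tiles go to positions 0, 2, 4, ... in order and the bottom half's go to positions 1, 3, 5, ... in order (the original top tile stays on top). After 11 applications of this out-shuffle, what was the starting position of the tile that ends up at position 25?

34

Work backwards from position 25, undoing one out-shuffle at a time:
25 ← 36 ← 18 ← 9 ← 28 ← 14 ← 7 ← 27 ← 37 ← 42 ← 21 ← 34
So the tile now at position 25 started at position 34.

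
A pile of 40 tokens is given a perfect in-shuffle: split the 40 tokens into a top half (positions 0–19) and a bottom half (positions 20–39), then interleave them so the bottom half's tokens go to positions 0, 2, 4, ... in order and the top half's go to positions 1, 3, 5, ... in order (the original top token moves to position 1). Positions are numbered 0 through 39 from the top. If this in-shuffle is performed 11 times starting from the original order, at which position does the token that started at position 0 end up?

Track the token's position through each in-shuffle:
0 → 1 → 3 → 7 → 15 → 31 → 22 → 4 → 9 → 19 → 39 → 38

38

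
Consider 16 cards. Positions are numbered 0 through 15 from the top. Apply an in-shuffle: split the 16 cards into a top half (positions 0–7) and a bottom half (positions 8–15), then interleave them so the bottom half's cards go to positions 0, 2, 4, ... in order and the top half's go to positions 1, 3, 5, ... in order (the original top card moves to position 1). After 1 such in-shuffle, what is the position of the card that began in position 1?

3

Track the card's position through each in-shuffle:
1 → 3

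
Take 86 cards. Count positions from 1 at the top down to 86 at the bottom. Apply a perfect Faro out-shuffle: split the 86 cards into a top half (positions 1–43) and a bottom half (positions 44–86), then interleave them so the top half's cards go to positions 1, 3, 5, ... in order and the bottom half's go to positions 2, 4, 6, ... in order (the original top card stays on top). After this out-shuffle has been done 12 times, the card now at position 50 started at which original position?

Work backwards from position 50, undoing one out-shuffle at a time:
50 ← 68 ← 77 ← 39 ← 20 ← 53 ← 27 ← 14 ← 50 ← 68 ← 77 ← 39 ← 20
So the card now at position 50 started at position 20.

20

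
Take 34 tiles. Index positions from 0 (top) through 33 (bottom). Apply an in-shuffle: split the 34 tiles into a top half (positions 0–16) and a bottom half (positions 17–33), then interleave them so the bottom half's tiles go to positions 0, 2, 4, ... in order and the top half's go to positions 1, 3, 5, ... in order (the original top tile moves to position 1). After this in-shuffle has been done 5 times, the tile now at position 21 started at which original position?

15

Work backwards from position 21, undoing one in-shuffle at a time:
21 ← 10 ← 22 ← 28 ← 31 ← 15
So the tile now at position 21 started at position 15.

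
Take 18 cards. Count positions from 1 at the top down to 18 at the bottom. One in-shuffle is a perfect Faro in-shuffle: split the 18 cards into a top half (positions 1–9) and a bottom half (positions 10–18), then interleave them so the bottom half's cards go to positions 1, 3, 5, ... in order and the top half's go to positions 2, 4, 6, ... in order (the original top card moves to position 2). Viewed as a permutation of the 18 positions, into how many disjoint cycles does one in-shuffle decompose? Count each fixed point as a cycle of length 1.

Trace each unvisited position around until it returns:
(1 2 4 8 16 13 ... len 18)
1 cycle in total.

1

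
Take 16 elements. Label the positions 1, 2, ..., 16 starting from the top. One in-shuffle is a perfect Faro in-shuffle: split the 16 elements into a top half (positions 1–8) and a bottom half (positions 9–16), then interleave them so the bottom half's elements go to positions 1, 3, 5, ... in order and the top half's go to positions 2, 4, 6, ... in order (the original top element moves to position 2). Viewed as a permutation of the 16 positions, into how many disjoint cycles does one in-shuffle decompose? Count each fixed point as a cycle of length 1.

Trace each unvisited position around until it returns:
(1 2 4 8 16 15 13 9) (3 6 12 7 14 11 5 10)
2 cycles in total.

2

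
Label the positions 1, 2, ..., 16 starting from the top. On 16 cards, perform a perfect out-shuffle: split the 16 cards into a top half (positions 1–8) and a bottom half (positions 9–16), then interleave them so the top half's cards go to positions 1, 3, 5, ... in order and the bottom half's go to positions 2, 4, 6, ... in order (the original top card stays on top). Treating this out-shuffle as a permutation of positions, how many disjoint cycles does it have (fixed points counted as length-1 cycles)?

6

Trace each unvisited position around until it returns:
(1) (2 3 5 9) (4 7 13 10) (6 11) (8 15 14 12) (16)
6 cycles in total.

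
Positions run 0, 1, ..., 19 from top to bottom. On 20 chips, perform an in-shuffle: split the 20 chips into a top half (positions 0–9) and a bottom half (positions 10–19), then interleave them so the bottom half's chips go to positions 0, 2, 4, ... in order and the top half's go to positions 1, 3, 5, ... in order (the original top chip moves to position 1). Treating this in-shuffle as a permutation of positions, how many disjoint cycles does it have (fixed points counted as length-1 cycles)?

5

Trace each unvisited position around until it returns:
(0 1 3 7 15 10) (2 5 11) (4 9 19 18 16 12) (6 13) (8 17 14)
5 cycles in total.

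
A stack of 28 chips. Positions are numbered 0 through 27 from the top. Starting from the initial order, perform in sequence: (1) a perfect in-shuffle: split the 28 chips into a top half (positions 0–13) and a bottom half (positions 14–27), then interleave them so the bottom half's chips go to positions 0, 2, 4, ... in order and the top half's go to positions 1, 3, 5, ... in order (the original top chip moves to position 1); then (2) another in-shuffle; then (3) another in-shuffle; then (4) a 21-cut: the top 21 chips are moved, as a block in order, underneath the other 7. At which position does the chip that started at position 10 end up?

Track the chip from position 10 forward through each operation:
  after op 1 (in-shuffle): 10 → 21
  after op 2 (in-shuffle): 21 → 14
  after op 3 (in-shuffle): 14 → 0
  after op 4 (cut 21): 0 → 7

7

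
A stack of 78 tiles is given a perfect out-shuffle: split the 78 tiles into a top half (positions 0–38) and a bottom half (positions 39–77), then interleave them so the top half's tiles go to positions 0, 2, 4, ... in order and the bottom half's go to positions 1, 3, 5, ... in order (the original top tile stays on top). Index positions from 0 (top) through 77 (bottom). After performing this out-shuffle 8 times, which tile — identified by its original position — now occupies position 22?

44

Work backwards from position 22, undoing one out-shuffle at a time:
22 ← 11 ← 44 ← 22 ← 11 ← 44 ← 22 ← 11 ← 44
So the tile now at position 22 started at position 44.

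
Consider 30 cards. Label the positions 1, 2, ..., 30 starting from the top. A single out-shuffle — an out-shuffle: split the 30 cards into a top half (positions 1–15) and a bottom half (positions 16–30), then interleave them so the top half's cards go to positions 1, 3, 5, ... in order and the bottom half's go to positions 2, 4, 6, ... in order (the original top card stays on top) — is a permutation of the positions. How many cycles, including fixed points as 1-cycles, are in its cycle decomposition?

Trace each unvisited position around until it returns:
(1) (2 3 5 9 17 4 ... len 28) (30)
3 cycles in total.

3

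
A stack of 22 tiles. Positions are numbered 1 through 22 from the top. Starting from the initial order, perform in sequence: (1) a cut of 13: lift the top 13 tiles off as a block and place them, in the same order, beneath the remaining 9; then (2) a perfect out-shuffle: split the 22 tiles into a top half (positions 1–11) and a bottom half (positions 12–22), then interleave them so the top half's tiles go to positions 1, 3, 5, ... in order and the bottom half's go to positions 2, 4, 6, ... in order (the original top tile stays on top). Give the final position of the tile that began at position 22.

17

Track the tile from position 22 forward through each operation:
  after op 1 (cut 13): 22 → 9
  after op 2 (out-shuffle): 9 → 17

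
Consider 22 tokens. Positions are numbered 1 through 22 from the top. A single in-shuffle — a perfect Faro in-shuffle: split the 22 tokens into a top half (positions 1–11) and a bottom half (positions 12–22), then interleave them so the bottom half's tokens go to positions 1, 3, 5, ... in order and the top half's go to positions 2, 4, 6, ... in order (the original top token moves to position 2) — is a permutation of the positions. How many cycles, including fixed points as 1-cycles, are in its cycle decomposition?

Trace each unvisited position around until it returns:
(1 2 4 8 16 9 ... len 11) (5 10 20 17 11 22 ... len 11)
2 cycles in total.

2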